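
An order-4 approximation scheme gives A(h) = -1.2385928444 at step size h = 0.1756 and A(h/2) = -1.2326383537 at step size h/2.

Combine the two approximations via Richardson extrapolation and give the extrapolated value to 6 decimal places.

Leading term ∝ h^4; use weight 16 = 2^4.
2^4*A(h/2) = -19.7222136592; minus A(h) gives -18.4836208148.
(16*(-1.2326383537) − (-1.2385928444))/(16 − 1) = -1.2322413877

-1.232241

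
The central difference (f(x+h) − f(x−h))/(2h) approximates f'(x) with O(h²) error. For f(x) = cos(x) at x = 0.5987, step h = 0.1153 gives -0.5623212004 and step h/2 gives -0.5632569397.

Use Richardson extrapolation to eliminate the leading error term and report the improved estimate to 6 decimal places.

r = 2, so 2^r = 4.
4×(-0.5632569397) = -2.2530277588; (-2.2530277588) − (-0.5623212004) = -1.6907065584
Extrapolated: (-1.6907065584) / 3 = -0.5635688528

-0.563569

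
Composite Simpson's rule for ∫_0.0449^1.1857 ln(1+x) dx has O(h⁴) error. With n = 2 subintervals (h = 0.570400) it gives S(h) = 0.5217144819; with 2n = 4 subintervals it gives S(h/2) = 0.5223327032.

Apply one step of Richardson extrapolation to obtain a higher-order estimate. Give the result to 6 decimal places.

The method has order 4: 2^4 = 16.
Difference of the inputs: 0.5223327032 − 0.5217144819 = 0.0006182213
Divide by 2^4 − 1 = 15: 0.0006182213/15 = 0.0000412148
R = 0.5223327032 + 0.0000412148 = 0.5223739180
Shift from A(h/2): +0.0000412148.

0.522374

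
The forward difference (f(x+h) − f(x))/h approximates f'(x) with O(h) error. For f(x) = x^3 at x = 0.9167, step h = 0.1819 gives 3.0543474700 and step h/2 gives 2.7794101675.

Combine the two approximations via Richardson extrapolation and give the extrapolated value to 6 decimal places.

2.504473

Order 1 gives 2^r = 2 and 2^r − 1 = 1.
2^1×A(h/2) = 5.5588203350; minus A(h) gives 2.5044728650.
Extrapolated: 2.5044728650 / 1 = 2.5044728650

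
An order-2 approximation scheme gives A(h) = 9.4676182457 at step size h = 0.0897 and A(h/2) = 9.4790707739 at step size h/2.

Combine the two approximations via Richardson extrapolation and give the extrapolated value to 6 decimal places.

9.482888

r = 2, so 2^r = 4.
Top: 4(9.4790707739) − (9.4676182457) = 28.4486648499
Divide by 2^2 − 1 = 3.
Result: 9.4828882833
Gap between inputs: 1.145e-02; correction applied: +0.0038175094.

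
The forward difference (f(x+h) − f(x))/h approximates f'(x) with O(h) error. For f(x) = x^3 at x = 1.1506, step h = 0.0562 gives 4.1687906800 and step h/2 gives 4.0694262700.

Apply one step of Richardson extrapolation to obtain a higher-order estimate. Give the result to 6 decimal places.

3.970062

Method order is 1; weight 2^1 = 2.
Weighted: 8.1388525400 − 4.1687906800 = 3.9700618600
Denominator 2 − 1 = 1.
Extrapolated: 3.9700618600 / 1 = 3.9700618600
Shift from A(h/2): −0.0993644100.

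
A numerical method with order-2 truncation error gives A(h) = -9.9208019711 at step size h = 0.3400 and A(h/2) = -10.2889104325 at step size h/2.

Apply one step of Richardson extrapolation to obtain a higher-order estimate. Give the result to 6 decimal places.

r = 2: numerator weight 4, denominator 3.
4×(-10.2889104325) = -41.1556417300; (-41.1556417300) − (-9.9208019711) = -31.2348397589
(-31.2348397589) ÷ 3 = -10.4116132530
Correction |R − A(h/2)| = 1.227e-01; gap |A(h/2) − A(h)| = 3.681e-01.

-10.411613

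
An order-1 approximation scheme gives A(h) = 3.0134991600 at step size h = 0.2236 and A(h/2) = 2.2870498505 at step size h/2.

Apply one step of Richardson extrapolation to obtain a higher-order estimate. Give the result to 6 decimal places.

1.560601

The method has order 1: 2^1 = 2.
Difference of the inputs: 2.2870498505 − 3.0134991600 = -0.7264493095
Correction (A(h/2) − A(h))/(2 − 1) = (-0.7264493095)/1 = -0.7264493095
R = 2.2870498505 − 0.7264493095 = 1.5606005410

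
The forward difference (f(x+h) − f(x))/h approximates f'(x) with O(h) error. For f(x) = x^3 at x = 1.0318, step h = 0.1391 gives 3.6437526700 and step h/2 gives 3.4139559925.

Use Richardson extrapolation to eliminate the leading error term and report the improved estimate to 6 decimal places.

3.184159

r = 1: numerator weight 2, denominator 1.
Weighted: 6.8279119850 − 3.6437526700 = 3.1841593150
R = 3.1841593150/1 = 3.1841593150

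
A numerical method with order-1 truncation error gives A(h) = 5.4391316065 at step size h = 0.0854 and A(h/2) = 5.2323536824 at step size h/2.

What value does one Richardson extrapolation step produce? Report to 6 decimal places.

5.025576

r = 1: numerator weight 2, denominator 1.
Top: 2(5.2323536824) − (5.4391316065) = 5.0255757583
Extrapolated: 5.0255757583 / 1 = 5.0255757583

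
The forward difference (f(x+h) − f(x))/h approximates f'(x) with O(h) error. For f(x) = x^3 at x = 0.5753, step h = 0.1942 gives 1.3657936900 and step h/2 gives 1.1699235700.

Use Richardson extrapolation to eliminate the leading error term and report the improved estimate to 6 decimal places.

0.974053

Error is O(h^1); halving h shrinks it by 2^1 = 2.
2 × 1.1699235700 − 1.3657936900 = 0.9740534500
Denominator 2 − 1 = 1.
(2 × 1.1699235700 − 1.3657936900)/(2 − 1) = 0.9740534500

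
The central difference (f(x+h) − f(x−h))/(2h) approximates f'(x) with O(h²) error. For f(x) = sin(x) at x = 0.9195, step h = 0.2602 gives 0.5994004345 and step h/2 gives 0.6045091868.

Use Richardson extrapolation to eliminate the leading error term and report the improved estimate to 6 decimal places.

0.606212

Order 2 gives 2^r = 4 and 2^r − 1 = 3.
Weighted: 2.4180367472 − 0.5994004345 = 1.8186363127
Denominator 4 − 1 = 3.
Extrapolated: 1.8186363127 / 3 = 0.6062121042
Gap between inputs: 5.109e-03; correction applied: +0.0017029174.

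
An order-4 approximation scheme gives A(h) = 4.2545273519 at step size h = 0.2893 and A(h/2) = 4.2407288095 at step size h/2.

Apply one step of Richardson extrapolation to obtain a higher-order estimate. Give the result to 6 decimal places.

r = 4: numerator weight 16, denominator 15.
2^4·A(h/2) = 67.8516609520; minus A(h) gives 63.5971336001.
Divide by 2^4 − 1 = 15.
So the Richardson estimate is 4.2398089067.
Correction |R − A(h/2)| = 9.199e-04; gap |A(h/2) − A(h)| = 1.380e-02.

4.239809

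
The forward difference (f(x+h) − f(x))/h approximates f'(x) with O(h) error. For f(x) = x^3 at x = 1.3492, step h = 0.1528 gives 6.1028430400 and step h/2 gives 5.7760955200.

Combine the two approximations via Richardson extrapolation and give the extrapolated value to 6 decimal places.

r = 1: numerator weight 2, denominator 1.
Top: 2(5.7760955200) − (6.1028430400) = 5.4493480000
Denominator 2 − 1 = 1.
(2*5.7760955200 − 6.1028430400)/(2 − 1) = 5.4493480000

5.449348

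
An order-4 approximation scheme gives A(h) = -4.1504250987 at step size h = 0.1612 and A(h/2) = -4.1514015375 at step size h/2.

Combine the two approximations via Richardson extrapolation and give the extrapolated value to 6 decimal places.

-4.151467

Order 4 gives 2^r = 16 and 2^r − 1 = 15.
16 × (-4.1514015375) = -66.4224246000; subtract (-4.1504250987) → -62.2719995013
(-62.2719995013) ÷ 15 = -4.1514666334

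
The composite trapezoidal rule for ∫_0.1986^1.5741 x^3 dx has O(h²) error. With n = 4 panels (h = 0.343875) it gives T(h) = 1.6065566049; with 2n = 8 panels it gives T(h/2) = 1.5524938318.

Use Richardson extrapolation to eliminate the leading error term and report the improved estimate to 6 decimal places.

Order 2 gives 2^r = 4 and 2^r − 1 = 3.
4*1.5524938318 = 6.2099753272; subtract 1.6065566049 → 4.6034187223
Denominator 4 − 1 = 3.
Extrapolated: 4.6034187223 / 3 = 1.5344729074
Shift from A(h/2): −0.0180209244.

1.534473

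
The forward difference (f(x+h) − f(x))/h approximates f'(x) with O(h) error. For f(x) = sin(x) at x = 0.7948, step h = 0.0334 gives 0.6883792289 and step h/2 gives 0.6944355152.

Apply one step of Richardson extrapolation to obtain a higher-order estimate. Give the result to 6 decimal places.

Error is O(h^1); halving h shrinks it by 2^1 = 2.
2×0.6944355152 = 1.3888710304; subtract 0.6883792289 → 0.7004918015
Divide by 2^1 − 1 = 1.
0.7004918015 ÷ 1 = 0.7004918015
Gap between inputs: 6.056e-03; correction applied: +0.0060562863.

0.700492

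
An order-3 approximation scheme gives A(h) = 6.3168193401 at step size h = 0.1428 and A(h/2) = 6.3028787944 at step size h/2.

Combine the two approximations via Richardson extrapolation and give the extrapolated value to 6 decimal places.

Error is O(h^3); halving h shrinks it by 2^3 = 8.
Weighted: 50.4230303552 − 6.3168193401 = 44.1062110151
Denominator 8 − 1 = 7.
44.1062110151 ÷ 7 = 6.3008872879
Gap between inputs: 1.394e-02; correction applied: −0.0019915065.

6.300887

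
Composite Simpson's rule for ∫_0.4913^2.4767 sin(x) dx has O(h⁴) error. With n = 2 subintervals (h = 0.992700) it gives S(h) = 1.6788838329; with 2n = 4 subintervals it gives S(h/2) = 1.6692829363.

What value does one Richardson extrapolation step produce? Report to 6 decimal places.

1.668643

The method has order 4: 2^4 = 16.
Numerator 16·A(h/2) − A(h) = 16·1.6692829363 − 1.6788838329 = 25.0296431479
Divide by 2^4 − 1 = 15.
Result: 1.6686428765
Gap between inputs: 9.601e-03; correction applied: −0.0006400598.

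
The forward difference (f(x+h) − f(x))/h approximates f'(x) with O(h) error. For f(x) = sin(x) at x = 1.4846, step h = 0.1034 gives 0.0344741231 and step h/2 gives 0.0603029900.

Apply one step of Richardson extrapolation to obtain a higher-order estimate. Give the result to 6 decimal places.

0.086132

Error is O(h^1); halving h shrinks it by 2^1 = 2.
2^1·A(h/2) = 0.1206059800; minus A(h) gives 0.0861318569.
Divide by 2^1 − 1 = 1.
0.0861318569 ÷ 1 = 0.0861318569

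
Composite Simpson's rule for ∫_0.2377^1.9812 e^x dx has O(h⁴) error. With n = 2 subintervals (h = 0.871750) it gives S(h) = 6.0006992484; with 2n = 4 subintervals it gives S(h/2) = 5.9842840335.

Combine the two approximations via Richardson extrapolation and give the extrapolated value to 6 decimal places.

5.983190

Order 4 gives 2^r = 16 and 2^r − 1 = 15.
Numerator 16 × A(h/2) − A(h) = 16 × 5.9842840335 − 6.0006992484 = 89.7478452876
Divide by 2^4 − 1 = 15.
Extrapolated: 89.7478452876 / 15 = 5.9831896858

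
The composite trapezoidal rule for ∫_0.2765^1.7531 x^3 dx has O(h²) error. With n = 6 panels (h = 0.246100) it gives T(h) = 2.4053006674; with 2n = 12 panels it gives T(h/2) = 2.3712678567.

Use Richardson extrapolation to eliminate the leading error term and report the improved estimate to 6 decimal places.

r = 2, so 2^r = 4.
Difference of the inputs: 2.3712678567 − 2.4053006674 = -0.0340328107
Correction (A(h/2) − A(h))/(4 − 1) = (-0.0340328107)/3 = -0.0113442702
R = 2.3712678567 − 0.0113442702 = 2.3599235865

2.359924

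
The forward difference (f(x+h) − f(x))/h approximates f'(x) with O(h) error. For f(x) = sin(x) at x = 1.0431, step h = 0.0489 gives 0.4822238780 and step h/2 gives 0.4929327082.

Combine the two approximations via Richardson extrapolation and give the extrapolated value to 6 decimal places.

The method has order 1: 2^1 = 2.
Top: 2(0.4929327082) − (0.4822238780) = 0.5036415384
0.5036415384 ÷ 1 = 0.5036415384
Correction |R − A(h/2)| = 1.071e-02; gap |A(h/2) − A(h)| = 1.071e-02.

0.503642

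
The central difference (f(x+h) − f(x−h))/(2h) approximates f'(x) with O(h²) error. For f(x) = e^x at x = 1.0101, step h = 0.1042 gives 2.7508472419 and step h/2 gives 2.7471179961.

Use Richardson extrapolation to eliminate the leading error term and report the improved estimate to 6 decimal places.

2.745875

Order 2 gives 2^r = 4 and 2^r − 1 = 3.
Weighted: 10.9884719844 − 2.7508472419 = 8.2376247425
R = 8.2376247425/3 = 2.7458749142
Correction |R − A(h/2)| = 1.243e-03; gap |A(h/2) − A(h)| = 3.729e-03.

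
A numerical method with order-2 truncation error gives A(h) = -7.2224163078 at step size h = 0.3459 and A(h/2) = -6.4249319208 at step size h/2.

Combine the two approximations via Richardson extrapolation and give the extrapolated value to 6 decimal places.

-6.159104

Error is O(h^2); halving h shrinks it by 2^2 = 4.
4 × (-6.4249319208) = -25.6997276832; (-25.6997276832) − (-7.2224163078) = -18.4773113754
Denominator 4 − 1 = 3.
R = (-18.4773113754)/3 = -6.1591037918
Correction |R − A(h/2)| = 2.658e-01; gap |A(h/2) − A(h)| = 7.975e-01.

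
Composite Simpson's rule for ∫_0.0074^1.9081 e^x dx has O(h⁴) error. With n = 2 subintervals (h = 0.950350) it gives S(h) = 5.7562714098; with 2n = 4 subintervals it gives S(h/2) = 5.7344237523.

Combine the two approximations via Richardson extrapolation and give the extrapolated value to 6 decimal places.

Error is O(h^4); halving h shrinks it by 2^4 = 16.
2^4 × A(h/2) = 91.7507800368; minus A(h) gives 85.9945086270.
Extrapolated: 85.9945086270 / 15 = 5.7329672418
Correction |R − A(h/2)| = 1.457e-03; gap |A(h/2) − A(h)| = 2.185e-02.

5.732967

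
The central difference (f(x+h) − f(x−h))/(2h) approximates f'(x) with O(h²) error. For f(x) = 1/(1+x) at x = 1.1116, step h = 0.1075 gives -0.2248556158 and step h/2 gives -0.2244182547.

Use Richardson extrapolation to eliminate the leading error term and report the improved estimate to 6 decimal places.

-0.224272

Error is O(h^2); halving h shrinks it by 2^2 = 4.
A(h/2) − A(h) = -0.2244182547 − (-0.2248556158) = 0.0004373611
Divide by 2^2 − 1 = 3: 0.0004373611/3 = 0.0001457870
R = A(h/2) + (A(h/2) − A(h))/3 = -0.2244182547 + 0.0001457870 = -0.2242724677
Correction |R − A(h/2)| = 1.458e-04; gap |A(h/2) − A(h)| = 4.374e-04.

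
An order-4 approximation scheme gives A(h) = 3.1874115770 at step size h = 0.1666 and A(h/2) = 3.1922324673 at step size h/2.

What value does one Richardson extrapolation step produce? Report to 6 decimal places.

Leading term ∝ h^4; use weight 16 = 2^4.
2^4·A(h/2) = 51.0757194768; minus A(h) gives 47.8883078998.
47.8883078998 ÷ 15 = 3.1925538600
Shift from A(h/2): +0.0003213927.

3.192554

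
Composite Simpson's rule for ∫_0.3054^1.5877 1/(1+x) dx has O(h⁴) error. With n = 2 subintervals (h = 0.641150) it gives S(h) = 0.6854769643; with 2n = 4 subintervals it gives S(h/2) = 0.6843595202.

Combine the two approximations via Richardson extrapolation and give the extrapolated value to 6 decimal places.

0.684285

Order 4 gives 2^r = 16 and 2^r − 1 = 15.
A(h/2) − A(h) = 0.6843595202 − 0.6854769643 = -0.0011174441
Correction (A(h/2) − A(h))/(16 − 1) = (-0.0011174441)/15 = -0.0000744963
R = A(h/2) + (A(h/2) − A(h))/15 = 0.6843595202 − 0.0000744963 = 0.6842850239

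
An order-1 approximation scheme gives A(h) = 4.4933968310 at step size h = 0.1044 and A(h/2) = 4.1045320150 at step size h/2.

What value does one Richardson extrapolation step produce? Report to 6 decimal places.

3.715667

Leading term ∝ h^1; use weight 2 = 2^1.
Numerator 2·A(h/2) − A(h) = 2·4.1045320150 − 4.4933968310 = 3.7156671990
Extrapolated: 3.7156671990 / 1 = 3.7156671990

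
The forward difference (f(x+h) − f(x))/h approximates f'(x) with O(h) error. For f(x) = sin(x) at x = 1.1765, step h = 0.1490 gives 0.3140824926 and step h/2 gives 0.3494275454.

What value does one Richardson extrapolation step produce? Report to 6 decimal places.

Leading term ∝ h^1; use weight 2 = 2^1.
2·0.3494275454 = 0.6988550908; 0.6988550908 − 0.3140824926 = 0.3847725982
Divide by 2^1 − 1 = 1.
R = 0.3847725982/1 = 0.3847725982

0.384773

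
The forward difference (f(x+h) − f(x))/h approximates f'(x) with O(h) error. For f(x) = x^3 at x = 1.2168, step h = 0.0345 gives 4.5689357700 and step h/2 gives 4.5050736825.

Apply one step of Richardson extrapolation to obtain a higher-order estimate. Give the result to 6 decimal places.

4.441212

Method order is 1; weight 2^1 = 2.
Numerator 2*A(h/2) − A(h) = 2*4.5050736825 − 4.5689357700 = 4.4412115950
Divide by 2^1 − 1 = 1.
Result: 4.4412115950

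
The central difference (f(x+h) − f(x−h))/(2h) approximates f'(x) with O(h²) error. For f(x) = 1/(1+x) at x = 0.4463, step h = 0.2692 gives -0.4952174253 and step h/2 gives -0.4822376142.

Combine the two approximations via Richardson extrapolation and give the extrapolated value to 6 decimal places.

Order 2 gives 2^r = 4 and 2^r − 1 = 3.
Top: 4(-0.4822376142) − (-0.4952174253) = -1.4337330315
R = (-1.4337330315)/3 = -0.4779110105

-0.477911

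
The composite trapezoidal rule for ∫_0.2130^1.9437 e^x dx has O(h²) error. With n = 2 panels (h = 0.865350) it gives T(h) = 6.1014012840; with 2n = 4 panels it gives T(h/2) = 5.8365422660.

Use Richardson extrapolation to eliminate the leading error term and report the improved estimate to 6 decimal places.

5.748256

Leading term ∝ h^2; use weight 4 = 2^2.
Weighted: 23.3461690640 − 6.1014012840 = 17.2447677800
R = 17.2447677800/3 = 5.7482559267
Gap between inputs: 2.649e-01; correction applied: −0.0882863393.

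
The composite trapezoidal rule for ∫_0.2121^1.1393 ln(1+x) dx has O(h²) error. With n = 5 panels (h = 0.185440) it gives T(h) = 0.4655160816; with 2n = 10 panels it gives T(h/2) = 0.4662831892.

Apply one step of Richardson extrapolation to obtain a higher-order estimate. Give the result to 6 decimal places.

With r = 2 the leading error scales as h^2, so the weight is 2^2 = 4.
4 × 0.4662831892 − 0.4655160816 = 1.3996166752
Divide by 2^2 − 1 = 3.
R = 1.3996166752/3 = 0.4665388917

0.466539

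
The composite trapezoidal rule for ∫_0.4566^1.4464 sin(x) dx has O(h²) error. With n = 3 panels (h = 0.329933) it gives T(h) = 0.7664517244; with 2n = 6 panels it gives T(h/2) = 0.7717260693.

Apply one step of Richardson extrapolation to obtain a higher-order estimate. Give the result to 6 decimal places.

0.773484

r = 2, so 2^r = 4.
Numerator 4*A(h/2) − A(h) = 4*0.7717260693 − 0.7664517244 = 2.3204525528
Denominator 4 − 1 = 3.
(4*0.7717260693 − 0.7664517244)/(4 − 1) = 0.7734841843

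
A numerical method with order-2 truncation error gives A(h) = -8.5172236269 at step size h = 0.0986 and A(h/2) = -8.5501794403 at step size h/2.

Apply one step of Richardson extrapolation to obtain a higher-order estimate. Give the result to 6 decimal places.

The method has order 2: 2^2 = 4.
Weighted: (-34.2007177612) − (-8.5172236269) = -25.6834941343
Divide by 2^2 − 1 = 3.
(-25.6834941343) ÷ 3 = -8.5611647114

-8.561165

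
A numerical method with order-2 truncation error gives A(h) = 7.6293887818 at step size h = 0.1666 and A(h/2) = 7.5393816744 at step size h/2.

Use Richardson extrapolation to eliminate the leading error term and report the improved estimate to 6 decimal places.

Order 2 gives 2^r = 4 and 2^r − 1 = 3.
4·7.5393816744 − 7.6293887818 = 22.5281379158
Denominator 4 − 1 = 3.
22.5281379158 ÷ 3 = 7.5093793053

7.509379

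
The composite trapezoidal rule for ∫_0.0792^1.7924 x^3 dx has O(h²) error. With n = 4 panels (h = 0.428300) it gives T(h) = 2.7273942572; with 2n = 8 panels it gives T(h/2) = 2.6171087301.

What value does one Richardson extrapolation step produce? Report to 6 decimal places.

Error is O(h^2); halving h shrinks it by 2^2 = 4.
4 × 2.6171087301 = 10.4684349204; 10.4684349204 − 2.7273942572 = 7.7410406632
R = 7.7410406632/3 = 2.5803468877
Shift from A(h/2): −0.0367618424.

2.580347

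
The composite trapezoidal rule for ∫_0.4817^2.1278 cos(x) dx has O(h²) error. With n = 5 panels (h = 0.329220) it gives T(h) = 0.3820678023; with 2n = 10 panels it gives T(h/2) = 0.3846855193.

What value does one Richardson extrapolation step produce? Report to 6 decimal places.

Order 2 gives 2^r = 4 and 2^r − 1 = 3.
4·0.3846855193 − 0.3820678023 = 1.1566742749
1.1566742749 ÷ 3 = 0.3855580916

0.385558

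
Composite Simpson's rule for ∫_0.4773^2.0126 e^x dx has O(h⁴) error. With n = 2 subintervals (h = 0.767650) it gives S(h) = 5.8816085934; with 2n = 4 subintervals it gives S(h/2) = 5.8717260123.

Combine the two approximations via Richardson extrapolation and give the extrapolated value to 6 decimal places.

5.871067

Error is O(h^4); halving h shrinks it by 2^4 = 16.
16·5.8717260123 = 93.9476161968; subtract 5.8816085934 → 88.0660076034
88.0660076034 ÷ 15 = 5.8710671736
Correction |R − A(h/2)| = 6.588e-04; gap |A(h/2) − A(h)| = 9.883e-03.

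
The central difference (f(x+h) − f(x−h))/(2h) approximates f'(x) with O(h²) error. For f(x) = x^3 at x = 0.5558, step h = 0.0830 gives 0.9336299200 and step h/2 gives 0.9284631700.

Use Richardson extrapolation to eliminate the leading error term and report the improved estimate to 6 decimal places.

0.926741

Leading term ∝ h^2; use weight 4 = 2^2.
4×0.9284631700 = 3.7138526800; subtract 0.9336299200 → 2.7802227600
Divide by 2^2 − 1 = 3.
2.7802227600 ÷ 3 = 0.9267409200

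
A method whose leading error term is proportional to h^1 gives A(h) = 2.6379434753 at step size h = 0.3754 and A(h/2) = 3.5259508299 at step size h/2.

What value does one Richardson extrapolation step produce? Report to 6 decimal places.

r = 1: numerator weight 2, denominator 1.
2^1 × A(h/2) = 7.0519016598; minus A(h) gives 4.4139581845.
4.4139581845 ÷ 1 = 4.4139581845
Correction |R − A(h/2)| = 8.880e-01; gap |A(h/2) − A(h)| = 8.880e-01.

4.413958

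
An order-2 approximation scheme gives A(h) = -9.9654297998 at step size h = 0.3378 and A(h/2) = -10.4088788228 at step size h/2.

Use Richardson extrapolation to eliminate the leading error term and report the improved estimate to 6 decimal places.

r = 2: numerator weight 4, denominator 3.
2^2·A(h/2) = -41.6355152912; minus A(h) gives -31.6700854914.
Denominator 4 − 1 = 3.
So the Richardson estimate is -10.5566951638.
Gap between inputs: 4.434e-01; correction applied: −0.1478163410.

-10.556695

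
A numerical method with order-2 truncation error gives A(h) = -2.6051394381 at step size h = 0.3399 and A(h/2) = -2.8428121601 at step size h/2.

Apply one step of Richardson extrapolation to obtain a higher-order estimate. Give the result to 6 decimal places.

-2.922036

r = 2, so 2^r = 4.
4 × (-2.8428121601) − (-2.6051394381) = -8.7661092023
R = (-8.7661092023)/3 = -2.9220364008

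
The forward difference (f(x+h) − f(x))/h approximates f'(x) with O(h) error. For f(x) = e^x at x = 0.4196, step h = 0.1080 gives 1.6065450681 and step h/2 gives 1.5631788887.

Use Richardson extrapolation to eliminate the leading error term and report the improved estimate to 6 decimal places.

1.519813

Leading term ∝ h^1; use weight 2 = 2^1.
2·1.5631788887 = 3.1263577774; 3.1263577774 − 1.6065450681 = 1.5198127093
1.5198127093 ÷ 1 = 1.5198127093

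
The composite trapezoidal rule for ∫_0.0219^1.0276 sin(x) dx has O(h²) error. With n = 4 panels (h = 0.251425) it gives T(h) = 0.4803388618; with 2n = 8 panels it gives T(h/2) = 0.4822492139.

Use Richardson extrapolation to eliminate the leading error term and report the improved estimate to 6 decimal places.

With r = 2 the leading error scales as h^2, so the weight is 2^2 = 4.
Numerator 4*A(h/2) − A(h) = 4*0.4822492139 − 0.4803388618 = 1.4486579938
Divide by 2^2 − 1 = 3.
(4*0.4822492139 − 0.4803388618)/(4 − 1) = 0.4828859979

0.482886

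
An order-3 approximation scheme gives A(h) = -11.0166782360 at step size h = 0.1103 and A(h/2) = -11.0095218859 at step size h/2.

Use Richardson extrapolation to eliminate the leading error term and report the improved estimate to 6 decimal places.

-11.008500

The method has order 3: 2^3 = 8.
8·(-11.0095218859) = -88.0761750872; subtract (-11.0166782360) → -77.0594968512
Extrapolated: (-77.0594968512) / 7 = -11.0084995502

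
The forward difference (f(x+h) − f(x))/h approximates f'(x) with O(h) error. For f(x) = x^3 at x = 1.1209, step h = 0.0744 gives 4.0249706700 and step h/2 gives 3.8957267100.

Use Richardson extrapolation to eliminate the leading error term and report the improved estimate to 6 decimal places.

The method has order 1: 2^1 = 2.
Top: 2(3.8957267100) − (4.0249706700) = 3.7664827500
Denominator 2 − 1 = 1.
Extrapolated: 3.7664827500 / 1 = 3.7664827500
Shift from A(h/2): −0.1292439600.

3.766483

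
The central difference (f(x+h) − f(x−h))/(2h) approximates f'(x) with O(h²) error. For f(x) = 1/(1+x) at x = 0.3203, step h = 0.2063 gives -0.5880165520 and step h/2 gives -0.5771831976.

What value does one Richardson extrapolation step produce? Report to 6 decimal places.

Order 2 gives 2^r = 4 and 2^r − 1 = 3.
2^2*A(h/2) = -2.3087327904; minus A(h) gives -1.7207162384.
(4*(-0.5771831976) − (-0.5880165520))/(4 − 1) = -0.5735720795
Correction |R − A(h/2)| = 3.611e-03; gap |A(h/2) − A(h)| = 1.083e-02.

-0.573572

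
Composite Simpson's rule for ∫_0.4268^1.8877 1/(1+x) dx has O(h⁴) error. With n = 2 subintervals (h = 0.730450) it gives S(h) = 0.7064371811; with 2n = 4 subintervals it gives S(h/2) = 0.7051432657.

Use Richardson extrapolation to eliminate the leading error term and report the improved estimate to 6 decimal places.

0.705057

r = 4: numerator weight 16, denominator 15.
Numerator 16*A(h/2) − A(h) = 16*0.7051432657 − 0.7064371811 = 10.5758550701
Denominator 16 − 1 = 15.
(16*0.7051432657 − 0.7064371811)/(16 − 1) = 0.7050570047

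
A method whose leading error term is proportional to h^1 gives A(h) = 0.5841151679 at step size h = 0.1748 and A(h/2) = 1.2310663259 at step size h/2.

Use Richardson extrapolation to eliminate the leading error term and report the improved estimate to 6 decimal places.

Order 1 gives 2^r = 2 and 2^r − 1 = 1.
Top: 2(1.2310663259) − (0.5841151679) = 1.8780174839
Divide by 2^1 − 1 = 1.
Result: 1.8780174839

1.878017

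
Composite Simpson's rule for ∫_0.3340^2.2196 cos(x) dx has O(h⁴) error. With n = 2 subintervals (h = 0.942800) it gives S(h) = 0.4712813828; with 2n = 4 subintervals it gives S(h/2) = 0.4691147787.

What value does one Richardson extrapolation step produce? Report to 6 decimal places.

Method order is 4; weight 2^4 = 16.
16×0.4691147787 = 7.5058364592; 7.5058364592 − 0.4712813828 = 7.0345550764
(16×0.4691147787 − 0.4712813828)/(16 − 1) = 0.4689703384

0.468970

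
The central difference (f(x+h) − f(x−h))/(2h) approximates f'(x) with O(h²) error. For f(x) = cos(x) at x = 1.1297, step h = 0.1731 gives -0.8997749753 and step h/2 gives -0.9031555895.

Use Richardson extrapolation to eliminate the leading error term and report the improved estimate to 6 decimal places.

r = 2, so 2^r = 4.
4*(-0.9031555895) = -3.6126223580; subtract (-0.8997749753) → -2.7128473827
Extrapolated: (-2.7128473827) / 3 = -0.9042824609

-0.904282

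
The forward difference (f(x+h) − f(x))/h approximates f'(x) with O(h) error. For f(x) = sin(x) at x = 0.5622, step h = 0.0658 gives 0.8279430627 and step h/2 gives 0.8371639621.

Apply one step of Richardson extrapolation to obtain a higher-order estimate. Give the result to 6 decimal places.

0.846385

The method has order 1: 2^1 = 2.
2 × 0.8371639621 = 1.6743279242; 1.6743279242 − 0.8279430627 = 0.8463848615
Divide by 2^1 − 1 = 1.
Result: 0.8463848615
Correction |R − A(h/2)| = 9.221e-03; gap |A(h/2) − A(h)| = 9.221e-03.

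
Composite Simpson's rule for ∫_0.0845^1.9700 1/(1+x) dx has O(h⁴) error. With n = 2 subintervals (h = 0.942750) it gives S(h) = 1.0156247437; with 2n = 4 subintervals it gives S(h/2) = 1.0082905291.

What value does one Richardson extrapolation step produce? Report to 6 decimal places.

With r = 4 the leading error scales as h^4, so the weight is 2^4 = 16.
A(h/2) − A(h) = 1.0082905291 − 1.0156247437 = -0.0073342146
Correction (A(h/2) − A(h))/(16 − 1) = (-0.0073342146)/15 = -0.0004889476
R = A(h/2) + (A(h/2) − A(h))/15 = 1.0082905291 − 0.0004889476 = 1.0078015815

1.007802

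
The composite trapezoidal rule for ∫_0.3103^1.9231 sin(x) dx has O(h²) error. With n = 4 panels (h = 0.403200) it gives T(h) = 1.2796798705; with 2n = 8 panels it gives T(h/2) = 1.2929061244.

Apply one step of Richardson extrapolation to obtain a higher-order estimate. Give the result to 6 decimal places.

1.297315

Leading term ∝ h^2; use weight 4 = 2^2.
Numerator 4 × A(h/2) − A(h) = 4 × 1.2929061244 − 1.2796798705 = 3.8919446271
Denominator 4 − 1 = 3.
So the Richardson estimate is 1.2973148757.
Shift from A(h/2): +0.0044087513.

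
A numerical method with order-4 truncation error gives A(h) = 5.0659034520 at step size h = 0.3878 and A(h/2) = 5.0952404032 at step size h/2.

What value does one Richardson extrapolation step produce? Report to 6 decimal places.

r = 4: numerator weight 16, denominator 15.
Numerator 16×A(h/2) − A(h) = 16×5.0952404032 − 5.0659034520 = 76.4579429992
Denominator 16 − 1 = 15.
So the Richardson estimate is 5.0971961999.
Correction |R − A(h/2)| = 1.956e-03; gap |A(h/2) − A(h)| = 2.934e-02.

5.097196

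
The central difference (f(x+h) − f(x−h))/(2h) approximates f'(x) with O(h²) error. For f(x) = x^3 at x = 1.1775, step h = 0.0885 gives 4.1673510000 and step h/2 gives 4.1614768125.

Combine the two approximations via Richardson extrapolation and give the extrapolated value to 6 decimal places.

4.159519

Method order is 2; weight 2^2 = 4.
2^2*A(h/2) = 16.6459072500; minus A(h) gives 12.4785562500.
R = 12.4785562500/3 = 4.1595187500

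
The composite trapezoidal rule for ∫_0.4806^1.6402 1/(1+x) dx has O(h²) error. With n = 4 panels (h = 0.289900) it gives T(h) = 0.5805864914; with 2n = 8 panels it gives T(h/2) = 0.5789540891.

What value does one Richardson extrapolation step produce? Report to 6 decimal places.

Leading term ∝ h^2; use weight 4 = 2^2.
2^2·A(h/2) = 2.3158163564; minus A(h) gives 1.7352298650.
Divide by 2^2 − 1 = 3.
R = 1.7352298650/3 = 0.5784099550

0.578410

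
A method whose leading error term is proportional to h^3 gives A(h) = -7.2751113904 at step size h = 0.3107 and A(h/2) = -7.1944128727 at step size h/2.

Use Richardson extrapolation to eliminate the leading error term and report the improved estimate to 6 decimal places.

-7.182885

Order 3 gives 2^r = 8 and 2^r − 1 = 7.
8·(-7.1944128727) = -57.5553029816; (-57.5553029816) − (-7.2751113904) = -50.2801915912
Extrapolated: (-50.2801915912) / 7 = -7.1828845130
Gap between inputs: 8.070e-02; correction applied: +0.0115283597.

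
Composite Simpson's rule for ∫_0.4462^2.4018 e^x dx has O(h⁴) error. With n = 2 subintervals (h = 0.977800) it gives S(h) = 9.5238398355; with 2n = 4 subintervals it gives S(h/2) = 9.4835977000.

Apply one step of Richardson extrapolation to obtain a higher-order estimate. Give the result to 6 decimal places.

9.480915

Error is O(h^4); halving h shrinks it by 2^4 = 16.
Top: 16(9.4835977000) − (9.5238398355) = 142.2137233645
Denominator 16 − 1 = 15.
R = 142.2137233645/15 = 9.4809148910
Gap between inputs: 4.024e-02; correction applied: −0.0026828090.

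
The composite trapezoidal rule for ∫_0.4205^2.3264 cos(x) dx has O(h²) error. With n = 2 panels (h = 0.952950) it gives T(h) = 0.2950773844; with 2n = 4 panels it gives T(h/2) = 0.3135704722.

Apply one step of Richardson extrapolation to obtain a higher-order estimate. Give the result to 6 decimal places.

0.319735

Method order is 2; weight 2^2 = 4.
A(h/2) − A(h) = 0.3135704722 − 0.2950773844 = 0.0184930878
Divide by 2^2 − 1 = 3: 0.0184930878/3 = 0.0061643626
R = A(h/2) + (A(h/2) − A(h))/3 = 0.3135704722 + 0.0061643626 = 0.3197348348
Correction |R − A(h/2)| = 6.164e-03; gap |A(h/2) − A(h)| = 1.849e-02.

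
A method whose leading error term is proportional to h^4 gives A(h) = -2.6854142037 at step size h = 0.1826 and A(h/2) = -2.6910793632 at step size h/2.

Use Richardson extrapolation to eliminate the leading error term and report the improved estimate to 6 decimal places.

r = 4: numerator weight 16, denominator 15.
Top: 16(-2.6910793632) − (-2.6854142037) = -40.3718556075
(16×(-2.6910793632) − (-2.6854142037))/(16 − 1) = -2.6914570405
Shift from A(h/2): −0.0003776773.

-2.691457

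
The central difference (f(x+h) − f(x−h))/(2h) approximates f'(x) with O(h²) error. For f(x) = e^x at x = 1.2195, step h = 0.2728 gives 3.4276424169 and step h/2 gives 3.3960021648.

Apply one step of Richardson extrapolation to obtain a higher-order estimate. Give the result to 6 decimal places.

The method has order 2: 2^2 = 4.
A(h/2) − A(h) = 3.3960021648 − 3.4276424169 = -0.0316402521
Divide by 2^2 − 1 = 3: (-0.0316402521)/3 = -0.0105467507
R = 3.3960021648 − 0.0105467507 = 3.3854554141
Correction |R − A(h/2)| = 1.055e-02; gap |A(h/2) − A(h)| = 3.164e-02.

3.385455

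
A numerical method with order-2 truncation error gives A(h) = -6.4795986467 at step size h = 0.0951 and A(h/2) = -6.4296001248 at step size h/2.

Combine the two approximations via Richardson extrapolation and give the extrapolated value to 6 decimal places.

Method order is 2; weight 2^2 = 4.
4*(-6.4296001248) = -25.7184004992; (-25.7184004992) − (-6.4795986467) = -19.2388018525
(-19.2388018525) ÷ 3 = -6.4129339508

-6.412934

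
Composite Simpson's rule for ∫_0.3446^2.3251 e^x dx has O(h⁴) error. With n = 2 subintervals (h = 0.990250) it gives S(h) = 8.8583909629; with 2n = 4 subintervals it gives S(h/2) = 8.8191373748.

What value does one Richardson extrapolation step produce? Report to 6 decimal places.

With r = 4 the leading error scales as h^4, so the weight is 2^4 = 16.
2^4 × A(h/2) = 141.1061979968; minus A(h) gives 132.2478070339.
Denominator 16 − 1 = 15.
(16 × 8.8191373748 − 8.8583909629)/(16 − 1) = 8.8165204689
Correction |R − A(h/2)| = 2.617e-03; gap |A(h/2) − A(h)| = 3.925e-02.

8.816520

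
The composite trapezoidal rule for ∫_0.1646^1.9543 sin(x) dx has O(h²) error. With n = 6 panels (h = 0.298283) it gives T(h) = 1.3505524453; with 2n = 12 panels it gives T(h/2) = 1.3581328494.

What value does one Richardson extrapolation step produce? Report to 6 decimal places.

The method has order 2: 2^2 = 4.
Difference of the inputs: 1.3581328494 − 1.3505524453 = 0.0075804041
Correction (A(h/2) − A(h))/(4 − 1) = 0.0075804041/3 = 0.0025268014
R = A(h/2) + (A(h/2) − A(h))/3 = 1.3581328494 + 0.0025268014 = 1.3606596508
Gap between inputs: 7.580e-03; correction applied: +0.0025268014.

1.360660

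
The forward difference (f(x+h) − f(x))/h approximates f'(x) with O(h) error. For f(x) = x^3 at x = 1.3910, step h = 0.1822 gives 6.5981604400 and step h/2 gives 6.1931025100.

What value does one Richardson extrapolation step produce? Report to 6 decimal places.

With r = 1 the leading error scales as h^1, so the weight is 2^1 = 2.
2^1 × A(h/2) = 12.3862050200; minus A(h) gives 5.7880445800.
5.7880445800 ÷ 1 = 5.7880445800
Shift from A(h/2): −0.4050579300.

5.788045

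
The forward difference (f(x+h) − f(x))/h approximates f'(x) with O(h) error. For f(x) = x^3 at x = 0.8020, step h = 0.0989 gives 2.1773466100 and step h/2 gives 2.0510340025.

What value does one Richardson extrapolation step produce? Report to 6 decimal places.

The method has order 1: 2^1 = 2.
Weighted: 4.1020680050 − 2.1773466100 = 1.9247213950
Divide by 2^1 − 1 = 1.
Result: 1.9247213950

1.924721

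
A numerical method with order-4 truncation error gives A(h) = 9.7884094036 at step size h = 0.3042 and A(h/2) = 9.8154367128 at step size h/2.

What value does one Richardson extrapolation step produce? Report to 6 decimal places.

r = 4: numerator weight 16, denominator 15.
A(h/2) − A(h) = 9.8154367128 − 9.7884094036 = 0.0270273092
Divide by 2^4 − 1 = 15: 0.0270273092/15 = 0.0018018206
R = A(h/2) + (A(h/2) − A(h))/15 = 9.8154367128 + 0.0018018206 = 9.8172385334
Gap between inputs: 2.703e-02; correction applied: +0.0018018206.

9.817239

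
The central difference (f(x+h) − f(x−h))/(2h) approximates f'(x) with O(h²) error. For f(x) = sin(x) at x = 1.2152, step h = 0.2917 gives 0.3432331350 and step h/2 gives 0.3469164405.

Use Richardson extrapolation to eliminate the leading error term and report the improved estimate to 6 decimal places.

0.348144

Method order is 2; weight 2^2 = 4.
Difference of the inputs: 0.3469164405 − 0.3432331350 = 0.0036833055
Divide by 2^2 − 1 = 3: 0.0036833055/3 = 0.0012277685
R = A(h/2) + (A(h/2) − A(h))/3 = 0.3469164405 + 0.0012277685 = 0.3481442090
Shift from A(h/2): +0.0012277685.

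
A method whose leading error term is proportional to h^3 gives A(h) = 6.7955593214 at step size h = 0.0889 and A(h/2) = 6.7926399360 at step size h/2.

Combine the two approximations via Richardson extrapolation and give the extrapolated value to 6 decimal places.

6.792223

Method order is 3; weight 2^3 = 8.
Difference of the inputs: 6.7926399360 − 6.7955593214 = -0.0029193854
Correction (A(h/2) − A(h))/(8 − 1) = (-0.0029193854)/7 = -0.0004170551
R = 6.7926399360 − 0.0004170551 = 6.7922228809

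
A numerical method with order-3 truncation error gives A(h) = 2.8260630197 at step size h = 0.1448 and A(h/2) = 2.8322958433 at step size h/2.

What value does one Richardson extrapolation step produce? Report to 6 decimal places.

2.833186

Method order is 3; weight 2^3 = 8.
Numerator 8 × A(h/2) − A(h) = 8 × 2.8322958433 − 2.8260630197 = 19.8323037267
Divide by 2^3 − 1 = 7.
Extrapolated: 19.8323037267 / 7 = 2.8331862467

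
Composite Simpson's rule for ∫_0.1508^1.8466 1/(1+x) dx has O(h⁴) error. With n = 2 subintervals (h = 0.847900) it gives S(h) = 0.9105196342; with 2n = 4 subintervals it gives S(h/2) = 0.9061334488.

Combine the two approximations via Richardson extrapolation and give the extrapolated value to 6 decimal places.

0.905841

r = 4, so 2^r = 16.
16×0.9061334488 = 14.4981351808; subtract 0.9105196342 → 13.5876155466
Divide by 2^4 − 1 = 15.
(16×0.9061334488 − 0.9105196342)/(16 − 1) = 0.9058410364
Gap between inputs: 4.386e-03; correction applied: −0.0002924124.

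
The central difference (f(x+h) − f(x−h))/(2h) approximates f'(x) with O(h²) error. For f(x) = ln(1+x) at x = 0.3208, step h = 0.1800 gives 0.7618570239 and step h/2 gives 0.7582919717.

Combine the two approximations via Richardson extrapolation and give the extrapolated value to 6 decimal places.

0.757104

Method order is 2; weight 2^2 = 4.
Weighted: 3.0331678868 − 0.7618570239 = 2.2713108629
2.2713108629 ÷ 3 = 0.7571036210
Shift from A(h/2): −0.0011883507.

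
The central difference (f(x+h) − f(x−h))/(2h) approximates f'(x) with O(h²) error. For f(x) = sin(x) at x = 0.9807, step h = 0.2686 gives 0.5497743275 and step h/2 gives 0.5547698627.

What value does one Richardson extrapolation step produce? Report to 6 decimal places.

0.556435

Leading term ∝ h^2; use weight 4 = 2^2.
Top: 4(0.5547698627) − (0.5497743275) = 1.6693051233
1.6693051233 ÷ 3 = 0.5564350411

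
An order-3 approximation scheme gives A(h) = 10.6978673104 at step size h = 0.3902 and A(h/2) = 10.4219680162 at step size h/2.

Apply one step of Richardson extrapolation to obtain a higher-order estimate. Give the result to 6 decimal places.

Error is O(h^3); halving h shrinks it by 2^3 = 8.
8*10.4219680162 − 10.6978673104 = 72.6778768192
72.6778768192 ÷ 7 = 10.3825538313

10.382554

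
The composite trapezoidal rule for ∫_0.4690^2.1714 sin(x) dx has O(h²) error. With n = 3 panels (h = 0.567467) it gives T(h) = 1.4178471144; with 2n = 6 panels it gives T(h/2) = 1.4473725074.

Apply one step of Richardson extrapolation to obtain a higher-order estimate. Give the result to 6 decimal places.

1.457214

With r = 2 the leading error scales as h^2, so the weight is 2^2 = 4.
4·1.4473725074 − 1.4178471144 = 4.3716429152
Divide by 2^2 − 1 = 3.
4.3716429152 ÷ 3 = 1.4572143051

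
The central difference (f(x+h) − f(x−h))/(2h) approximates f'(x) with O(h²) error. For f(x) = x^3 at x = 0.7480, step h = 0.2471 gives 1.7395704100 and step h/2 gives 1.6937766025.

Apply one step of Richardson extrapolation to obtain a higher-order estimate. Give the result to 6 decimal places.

r = 2, so 2^r = 4.
Weighted: 6.7751064100 − 1.7395704100 = 5.0355360000
Divide by 2^2 − 1 = 3.
R = 5.0355360000/3 = 1.6785120000
Correction |R − A(h/2)| = 1.526e-02; gap |A(h/2) − A(h)| = 4.579e-02.

1.678512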